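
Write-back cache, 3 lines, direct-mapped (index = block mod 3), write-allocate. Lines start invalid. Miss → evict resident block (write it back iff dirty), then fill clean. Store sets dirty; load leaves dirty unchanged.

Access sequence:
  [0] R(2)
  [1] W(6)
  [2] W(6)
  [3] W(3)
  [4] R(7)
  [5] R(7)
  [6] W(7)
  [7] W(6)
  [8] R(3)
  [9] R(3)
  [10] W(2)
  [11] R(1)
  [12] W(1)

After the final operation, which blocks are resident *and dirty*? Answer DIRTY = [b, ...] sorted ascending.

0: R B2 → L2 miss [-]
1: W B6 → L0 miss [D]
2: W B6 → L0 hit [D]
3: W B3 → L0 miss wb→B6 [D]
4: R B7 → L1 miss [-]
5: R B7 → L1 hit [-]
6: W B7 → L1 hit [D]
7: W B6 → L0 miss wb→B3 [D]
8: R B3 → L0 miss wb→B6 [-]
9: R B3 → L0 hit [-]
10: W B2 → L2 hit [D]
11: R B1 → L1 miss wb→B7 [-]
12: W B1 → L1 hit [D]

DIRTY = [1, 2]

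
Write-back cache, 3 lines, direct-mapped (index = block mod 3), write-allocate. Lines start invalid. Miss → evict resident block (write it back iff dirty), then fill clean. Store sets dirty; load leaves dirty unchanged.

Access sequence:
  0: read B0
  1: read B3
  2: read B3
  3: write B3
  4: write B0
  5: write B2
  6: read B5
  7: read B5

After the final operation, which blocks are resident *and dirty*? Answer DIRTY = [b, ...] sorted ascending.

DIRTY = [0]

0: R B0 → L0 miss [-]
1: R B3 → L0 miss [-]
2: R B3 → L0 hit [-]
3: W B3 → L0 hit [D]
4: W B0 → L0 miss wb→B3 [D]
5: W B2 → L2 miss [D]
6: R B5 → L2 miss wb→B2 [-]
7: R B5 → L2 hit [-]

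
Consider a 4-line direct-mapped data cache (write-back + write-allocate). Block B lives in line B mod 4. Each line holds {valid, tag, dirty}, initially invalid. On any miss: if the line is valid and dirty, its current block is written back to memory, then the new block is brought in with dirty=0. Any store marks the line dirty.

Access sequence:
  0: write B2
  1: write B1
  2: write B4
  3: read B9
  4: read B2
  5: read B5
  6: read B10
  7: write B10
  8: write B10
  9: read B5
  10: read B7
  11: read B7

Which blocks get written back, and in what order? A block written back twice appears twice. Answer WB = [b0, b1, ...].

  0 | W B2 → L2 miss [D]
  1 | W B1 → L1 miss [D]
  2 | W B4 → L0 miss [D]
  3 | R B9 → L1 miss wb→B1 [-]
  4 | R B2 → L2 hit [D]
  5 | R B5 → L1 miss [-]
  6 | R B10 → L2 miss wb→B2 [-]
  7 | W B10 → L2 hit [D]
  8 | W B10 → L2 hit [D]
  9 | R B5 → L1 hit [-]
  10 | R B7 → L3 miss [-]
  11 | R B7 → L3 hit [-]

WB = [1, 2]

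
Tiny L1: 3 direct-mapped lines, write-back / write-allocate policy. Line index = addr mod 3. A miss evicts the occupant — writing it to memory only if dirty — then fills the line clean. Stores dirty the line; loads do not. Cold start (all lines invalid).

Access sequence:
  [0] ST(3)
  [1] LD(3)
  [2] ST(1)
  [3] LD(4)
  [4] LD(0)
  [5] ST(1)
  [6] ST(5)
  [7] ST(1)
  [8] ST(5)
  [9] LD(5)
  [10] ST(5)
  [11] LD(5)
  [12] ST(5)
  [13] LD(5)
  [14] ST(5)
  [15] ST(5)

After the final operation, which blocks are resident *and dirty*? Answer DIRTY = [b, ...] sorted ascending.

DIRTY = [1, 5]

  0 | W B3 → L0 miss [D]
  1 | R B3 → L0 hit [D]
  2 | W B1 → L1 miss [D]
  3 | R B4 → L1 miss wb→B1 [-]
  4 | R B0 → L0 miss wb→B3 [-]
  5 | W B1 → L1 miss [D]
  6 | W B5 → L2 miss [D]
  7 | W B1 → L1 hit [D]
  8 | W B5 → L2 hit [D]
  9 | R B5 → L2 hit [D]
  10 | W B5 → L2 hit [D]
  11 | R B5 → L2 hit [D]
  12 | W B5 → L2 hit [D]
  13 | R B5 → L2 hit [D]
  14 | W B5 → L2 hit [D]
  15 | W B5 → L2 hit [D]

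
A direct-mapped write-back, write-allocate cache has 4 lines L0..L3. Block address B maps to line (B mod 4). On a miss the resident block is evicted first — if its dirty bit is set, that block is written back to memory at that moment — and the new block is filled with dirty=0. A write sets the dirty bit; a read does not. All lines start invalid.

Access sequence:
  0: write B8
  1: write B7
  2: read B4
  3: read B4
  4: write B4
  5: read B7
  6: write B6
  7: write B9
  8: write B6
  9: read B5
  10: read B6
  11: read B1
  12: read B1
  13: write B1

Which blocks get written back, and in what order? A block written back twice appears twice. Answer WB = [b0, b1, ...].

WB = [8, 9]

0: W B8 -> L0 miss  d=D]
1: W B7 -> L3 miss  d=D]
2: R B4 -> L0 miss wb->B8  d=-]
3: R B4 -> L0 hit  d=-]
4: W B4 -> L0 hit  d=D]
5: R B7 -> L3 hit  d=D]
6: W B6 -> L2 miss  d=D]
7: W B9 -> L1 miss  d=D]
8: W B6 -> L2 hit  d=D]
9: R B5 -> L1 miss wb->B9  d=-]
10: R B6 -> L2 hit  d=D]
11: R B1 -> L1 miss  d=-]
12: R B1 -> L1 hit  d=-]
13: W B1 -> L1 hit  d=D]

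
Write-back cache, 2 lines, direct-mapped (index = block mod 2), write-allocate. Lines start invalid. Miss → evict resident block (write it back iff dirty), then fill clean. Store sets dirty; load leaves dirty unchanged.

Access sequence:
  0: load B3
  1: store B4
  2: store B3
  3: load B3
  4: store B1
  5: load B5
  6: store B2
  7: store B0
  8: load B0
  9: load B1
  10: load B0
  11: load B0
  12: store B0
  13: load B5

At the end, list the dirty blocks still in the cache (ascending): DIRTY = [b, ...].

0: R B3 -> L1 miss  d=-]
1: W B4 -> L0 miss  d=D]
2: W B3 -> L1 hit  d=D]
3: R B3 -> L1 hit  d=D]
4: W B1 -> L1 miss wb->B3  d=D]
5: R B5 -> L1 miss wb->B1  d=-]
6: W B2 -> L0 miss wb->B4  d=D]
7: W B0 -> L0 miss wb->B2  d=D]
8: R B0 -> L0 hit  d=D]
9: R B1 -> L1 miss  d=-]
10: R B0 -> L0 hit  d=D]
11: R B0 -> L0 hit  d=D]
12: W B0 -> L0 hit  d=D]
13: R B5 -> L1 miss  d=-]

DIRTY = [0]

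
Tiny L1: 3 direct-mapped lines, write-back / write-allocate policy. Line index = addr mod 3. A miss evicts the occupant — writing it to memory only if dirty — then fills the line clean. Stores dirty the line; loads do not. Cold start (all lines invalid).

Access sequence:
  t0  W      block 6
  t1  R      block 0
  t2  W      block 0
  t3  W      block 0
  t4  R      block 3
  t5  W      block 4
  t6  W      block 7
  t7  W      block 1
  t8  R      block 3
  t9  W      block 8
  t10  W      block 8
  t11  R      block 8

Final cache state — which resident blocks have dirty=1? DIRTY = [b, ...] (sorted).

DIRTY = [1, 8]

0: W B6 -> L0 miss  d=D]
1: R B0 -> L0 miss wb->B6  d=-]
2: W B0 -> L0 hit  d=D]
3: W B0 -> L0 hit  d=D]
4: R B3 -> L0 miss wb->B0  d=-]
5: W B4 -> L1 miss  d=D]
6: W B7 -> L1 miss wb->B4  d=D]
7: W B1 -> L1 miss wb->B7  d=D]
8: R B3 -> L0 hit  d=-]
9: W B8 -> L2 miss  d=D]
10: W B8 -> L2 hit  d=D]
11: R B8 -> L2 hit  d=D]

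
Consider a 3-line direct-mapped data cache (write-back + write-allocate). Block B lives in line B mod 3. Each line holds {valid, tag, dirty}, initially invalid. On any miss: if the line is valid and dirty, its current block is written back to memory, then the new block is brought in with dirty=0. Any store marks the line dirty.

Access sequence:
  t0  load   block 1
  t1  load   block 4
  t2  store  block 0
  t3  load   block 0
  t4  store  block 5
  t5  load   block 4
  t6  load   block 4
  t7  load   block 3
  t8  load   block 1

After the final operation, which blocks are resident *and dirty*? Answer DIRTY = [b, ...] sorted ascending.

  0 | R B1 → L1 miss [-]
  1 | R B4 → L1 miss [-]
  2 | W B0 → L0 miss [D]
  3 | R B0 → L0 hit [D]
  4 | W B5 → L2 miss [D]
  5 | R B4 → L1 hit [-]
  6 | R B4 → L1 hit [-]
  7 | R B3 → L0 miss wb→B0 [-]
  8 | R B1 → L1 miss [-]

DIRTY = [5]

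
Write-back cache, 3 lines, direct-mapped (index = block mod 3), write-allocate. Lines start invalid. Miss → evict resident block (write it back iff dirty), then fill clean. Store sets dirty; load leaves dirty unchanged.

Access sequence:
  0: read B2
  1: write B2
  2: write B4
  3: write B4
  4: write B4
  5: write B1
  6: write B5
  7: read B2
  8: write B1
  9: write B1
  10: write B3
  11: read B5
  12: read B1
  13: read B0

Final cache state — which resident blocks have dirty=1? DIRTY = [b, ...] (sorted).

0: R B2 -> L2 miss  d=-]
1: W B2 -> L2 hit  d=D]
2: W B4 -> L1 miss  d=D]
3: W B4 -> L1 hit  d=D]
4: W B4 -> L1 hit  d=D]
5: W B1 -> L1 miss wb->B4  d=D]
6: W B5 -> L2 miss wb->B2  d=D]
7: R B2 -> L2 miss wb->B5  d=-]
8: W B1 -> L1 hit  d=D]
9: W B1 -> L1 hit  d=D]
10: W B3 -> L0 miss  d=D]
11: R B5 -> L2 miss  d=-]
12: R B1 -> L1 hit  d=D]
13: R B0 -> L0 miss wb->B3  d=-]

DIRTY = [1]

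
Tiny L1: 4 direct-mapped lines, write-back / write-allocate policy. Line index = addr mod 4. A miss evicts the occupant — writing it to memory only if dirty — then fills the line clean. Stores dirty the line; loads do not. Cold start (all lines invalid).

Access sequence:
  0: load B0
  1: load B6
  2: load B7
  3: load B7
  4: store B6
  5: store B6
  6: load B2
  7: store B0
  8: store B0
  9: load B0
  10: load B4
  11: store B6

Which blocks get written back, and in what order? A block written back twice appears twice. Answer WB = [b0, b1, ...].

WB = [6, 0]

  0 | R B0 → L0 miss [-]
  1 | R B6 → L2 miss [-]
  2 | R B7 → L3 miss [-]
  3 | R B7 → L3 hit [-]
  4 | W B6 → L2 hit [D]
  5 | W B6 → L2 hit [D]
  6 | R B2 → L2 miss wb→B6 [-]
  7 | W B0 → L0 hit [D]
  8 | W B0 → L0 hit [D]
  9 | R B0 → L0 hit [D]
  10 | R B4 → L0 miss wb→B0 [-]
  11 | W B6 → L2 miss [D]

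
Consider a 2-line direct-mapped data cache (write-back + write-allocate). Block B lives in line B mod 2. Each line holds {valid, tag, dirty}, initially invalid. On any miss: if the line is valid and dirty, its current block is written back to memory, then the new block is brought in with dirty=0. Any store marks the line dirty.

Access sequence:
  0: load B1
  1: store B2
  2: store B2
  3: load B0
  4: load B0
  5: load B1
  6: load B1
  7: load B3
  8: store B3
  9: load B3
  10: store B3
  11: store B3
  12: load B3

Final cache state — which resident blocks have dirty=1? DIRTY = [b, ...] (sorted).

DIRTY = [3]

0: R B1 → L1 miss [-]
1: W B2 → L0 miss [D]
2: W B2 → L0 hit [D]
3: R B0 → L0 miss wb→B2 [-]
4: R B0 → L0 hit [-]
5: R B1 → L1 hit [-]
6: R B1 → L1 hit [-]
7: R B3 → L1 miss [-]
8: W B3 → L1 hit [D]
9: R B3 → L1 hit [D]
10: W B3 → L1 hit [D]
11: W B3 → L1 hit [D]
12: R B3 → L1 hit [D]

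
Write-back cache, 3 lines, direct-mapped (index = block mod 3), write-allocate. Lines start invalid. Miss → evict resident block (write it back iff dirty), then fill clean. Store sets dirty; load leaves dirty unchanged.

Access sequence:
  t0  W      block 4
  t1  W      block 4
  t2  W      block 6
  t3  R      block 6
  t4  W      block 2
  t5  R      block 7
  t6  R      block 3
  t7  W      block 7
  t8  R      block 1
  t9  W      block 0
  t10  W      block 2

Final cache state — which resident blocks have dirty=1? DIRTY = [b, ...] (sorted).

DIRTY = [0, 2]

0: W B4 -> L1 miss  d=D]
1: W B4 -> L1 hit  d=D]
2: W B6 -> L0 miss  d=D]
3: R B6 -> L0 hit  d=D]
4: W B2 -> L2 miss  d=D]
5: R B7 -> L1 miss wb->B4  d=-]
6: R B3 -> L0 miss wb->B6  d=-]
7: W B7 -> L1 hit  d=D]
8: R B1 -> L1 miss wb->B7  d=-]
9: W B0 -> L0 miss  d=D]
10: W B2 -> L2 hit  d=D]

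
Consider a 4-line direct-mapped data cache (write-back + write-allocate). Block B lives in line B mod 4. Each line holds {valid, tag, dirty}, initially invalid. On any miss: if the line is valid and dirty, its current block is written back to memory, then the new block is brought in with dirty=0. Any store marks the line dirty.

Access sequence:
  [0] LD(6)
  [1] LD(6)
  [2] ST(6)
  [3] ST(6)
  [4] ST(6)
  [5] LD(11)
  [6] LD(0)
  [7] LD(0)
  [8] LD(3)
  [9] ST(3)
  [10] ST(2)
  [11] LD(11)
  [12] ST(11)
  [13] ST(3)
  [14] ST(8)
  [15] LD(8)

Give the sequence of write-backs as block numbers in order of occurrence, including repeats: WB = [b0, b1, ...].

0: R B6 → L2 miss [-]
1: R B6 → L2 hit [-]
2: W B6 → L2 hit [D]
3: W B6 → L2 hit [D]
4: W B6 → L2 hit [D]
5: R B11 → L3 miss [-]
6: R B0 → L0 miss [-]
7: R B0 → L0 hit [-]
8: R B3 → L3 miss [-]
9: W B3 → L3 hit [D]
10: W B2 → L2 miss wb→B6 [D]
11: R B11 → L3 miss wb→B3 [-]
12: W B11 → L3 hit [D]
13: W B3 → L3 miss wb→B11 [D]
14: W B8 → L0 miss [D]
15: R B8 → L0 hit [D]

WB = [6, 3, 11]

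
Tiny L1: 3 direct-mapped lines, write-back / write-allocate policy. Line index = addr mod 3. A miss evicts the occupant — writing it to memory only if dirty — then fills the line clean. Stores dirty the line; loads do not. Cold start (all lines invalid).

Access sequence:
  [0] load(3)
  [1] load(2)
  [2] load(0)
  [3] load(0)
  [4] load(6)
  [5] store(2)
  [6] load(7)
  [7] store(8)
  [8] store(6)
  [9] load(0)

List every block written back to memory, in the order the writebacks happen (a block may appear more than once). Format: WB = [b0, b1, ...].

  0 | R B3 → L0 miss [-]
  1 | R B2 → L2 miss [-]
  2 | R B0 → L0 miss [-]
  3 | R B0 → L0 hit [-]
  4 | R B6 → L0 miss [-]
  5 | W B2 → L2 hit [D]
  6 | R B7 → L1 miss [-]
  7 | W B8 → L2 miss wb→B2 [D]
  8 | W B6 → L0 hit [D]
  9 | R B0 → L0 miss wb→B6 [-]

WB = [2, 6]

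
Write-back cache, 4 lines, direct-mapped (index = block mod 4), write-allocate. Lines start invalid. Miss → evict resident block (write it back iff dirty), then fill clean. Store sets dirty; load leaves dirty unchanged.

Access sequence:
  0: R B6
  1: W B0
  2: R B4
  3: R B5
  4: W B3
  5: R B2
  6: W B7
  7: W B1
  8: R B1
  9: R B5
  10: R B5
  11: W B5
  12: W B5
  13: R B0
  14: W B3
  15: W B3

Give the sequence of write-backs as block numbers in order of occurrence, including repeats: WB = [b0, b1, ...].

  0 | R B6 → L2 miss [-]
  1 | W B0 → L0 miss [D]
  2 | R B4 → L0 miss wb→B0 [-]
  3 | R B5 → L1 miss [-]
  4 | W B3 → L3 miss [D]
  5 | R B2 → L2 miss [-]
  6 | W B7 → L3 miss wb→B3 [D]
  7 | W B1 → L1 miss [D]
  8 | R B1 → L1 hit [D]
  9 | R B5 → L1 miss wb→B1 [-]
  10 | R B5 → L1 hit [-]
  11 | W B5 → L1 hit [D]
  12 | W B5 → L1 hit [D]
  13 | R B0 → L0 miss [-]
  14 | W B3 → L3 miss wb→B7 [D]
  15 | W B3 → L3 hit [D]

WB = [0, 3, 1, 7]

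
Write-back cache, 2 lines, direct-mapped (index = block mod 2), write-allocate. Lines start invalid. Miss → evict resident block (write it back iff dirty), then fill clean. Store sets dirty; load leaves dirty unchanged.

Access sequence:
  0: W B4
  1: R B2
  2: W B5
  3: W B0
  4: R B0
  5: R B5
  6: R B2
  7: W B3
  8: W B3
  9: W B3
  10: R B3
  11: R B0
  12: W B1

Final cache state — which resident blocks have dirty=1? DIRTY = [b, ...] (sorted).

  0 | W B4 → L0 miss [D]
  1 | R B2 → L0 miss wb→B4 [-]
  2 | W B5 → L1 miss [D]
  3 | W B0 → L0 miss [D]
  4 | R B0 → L0 hit [D]
  5 | R B5 → L1 hit [D]
  6 | R B2 → L0 miss wb→B0 [-]
  7 | W B3 → L1 miss wb→B5 [D]
  8 | W B3 → L1 hit [D]
  9 | W B3 → L1 hit [D]
  10 | R B3 → L1 hit [D]
  11 | R B0 → L0 miss [-]
  12 | W B1 → L1 miss wb→B3 [D]

DIRTY = [1]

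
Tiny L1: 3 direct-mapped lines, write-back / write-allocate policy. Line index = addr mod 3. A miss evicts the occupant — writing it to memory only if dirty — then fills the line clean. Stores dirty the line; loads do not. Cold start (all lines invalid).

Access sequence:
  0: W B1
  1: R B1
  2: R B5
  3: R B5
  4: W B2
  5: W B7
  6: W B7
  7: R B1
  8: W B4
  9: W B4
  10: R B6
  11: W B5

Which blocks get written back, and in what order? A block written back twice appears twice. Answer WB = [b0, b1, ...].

0: W B1 → L1 miss [D]
1: R B1 → L1 hit [D]
2: R B5 → L2 miss [-]
3: R B5 → L2 hit [-]
4: W B2 → L2 miss [D]
5: W B7 → L1 miss wb→B1 [D]
6: W B7 → L1 hit [D]
7: R B1 → L1 miss wb→B7 [-]
8: W B4 → L1 miss [D]
9: W B4 → L1 hit [D]
10: R B6 → L0 miss [-]
11: W B5 → L2 miss wb→B2 [D]

WB = [1, 7, 2]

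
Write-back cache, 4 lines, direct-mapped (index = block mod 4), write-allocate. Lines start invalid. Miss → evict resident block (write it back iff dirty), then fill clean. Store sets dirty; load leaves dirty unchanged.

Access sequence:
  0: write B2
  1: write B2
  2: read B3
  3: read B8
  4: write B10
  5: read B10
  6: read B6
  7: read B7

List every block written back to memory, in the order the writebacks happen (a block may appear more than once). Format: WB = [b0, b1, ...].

0: W B2 -> L2 miss  d=D]
1: W B2 -> L2 hit  d=D]
2: R B3 -> L3 miss  d=-]
3: R B8 -> L0 miss  d=-]
4: W B10 -> L2 miss wb->B2  d=D]
5: R B10 -> L2 hit  d=D]
6: R B6 -> L2 miss wb->B10  d=-]
7: R B7 -> L3 miss  d=-]

WB = [2, 10]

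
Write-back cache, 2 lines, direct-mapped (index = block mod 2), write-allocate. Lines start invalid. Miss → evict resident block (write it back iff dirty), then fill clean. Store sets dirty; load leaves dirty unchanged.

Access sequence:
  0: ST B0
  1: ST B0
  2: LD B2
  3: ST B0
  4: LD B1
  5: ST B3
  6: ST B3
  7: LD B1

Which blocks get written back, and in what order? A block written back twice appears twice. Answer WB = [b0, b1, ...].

WB = [0, 3]

  0 | W B0 → L0 miss [D]
  1 | W B0 → L0 hit [D]
  2 | R B2 → L0 miss wb→B0 [-]
  3 | W B0 → L0 miss [D]
  4 | R B1 → L1 miss [-]
  5 | W B3 → L1 miss [D]
  6 | W B3 → L1 hit [D]
  7 | R B1 → L1 miss wb→B3 [-]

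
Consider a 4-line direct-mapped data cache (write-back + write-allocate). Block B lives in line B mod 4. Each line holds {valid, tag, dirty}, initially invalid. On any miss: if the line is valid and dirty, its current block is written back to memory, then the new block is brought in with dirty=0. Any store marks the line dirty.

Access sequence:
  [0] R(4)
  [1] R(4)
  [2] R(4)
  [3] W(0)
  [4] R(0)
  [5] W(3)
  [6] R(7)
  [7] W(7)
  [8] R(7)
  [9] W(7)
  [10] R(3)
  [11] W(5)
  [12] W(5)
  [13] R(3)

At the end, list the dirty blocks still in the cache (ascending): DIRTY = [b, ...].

DIRTY = [0, 5]

0: R B4 -> L0 miss  d=-]
1: R B4 -> L0 hit  d=-]
2: R B4 -> L0 hit  d=-]
3: W B0 -> L0 miss  d=D]
4: R B0 -> L0 hit  d=D]
5: W B3 -> L3 miss  d=D]
6: R B7 -> L3 miss wb->B3  d=-]
7: W B7 -> L3 hit  d=D]
8: R B7 -> L3 hit  d=D]
9: W B7 -> L3 hit  d=D]
10: R B3 -> L3 miss wb->B7  d=-]
11: W B5 -> L1 miss  d=D]
12: W B5 -> L1 hit  d=D]
13: R B3 -> L3 hit  d=-]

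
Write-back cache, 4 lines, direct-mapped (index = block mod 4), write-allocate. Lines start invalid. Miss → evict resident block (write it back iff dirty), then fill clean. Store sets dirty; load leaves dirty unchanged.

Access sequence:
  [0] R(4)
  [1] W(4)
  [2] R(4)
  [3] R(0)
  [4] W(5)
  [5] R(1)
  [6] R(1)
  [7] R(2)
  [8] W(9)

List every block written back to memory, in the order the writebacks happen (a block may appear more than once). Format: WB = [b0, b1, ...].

0: R B4 → L0 miss [-]
1: W B4 → L0 hit [D]
2: R B4 → L0 hit [D]
3: R B0 → L0 miss wb→B4 [-]
4: W B5 → L1 miss [D]
5: R B1 → L1 miss wb→B5 [-]
6: R B1 → L1 hit [-]
7: R B2 → L2 miss [-]
8: W B9 → L1 miss [D]

WB = [4, 5]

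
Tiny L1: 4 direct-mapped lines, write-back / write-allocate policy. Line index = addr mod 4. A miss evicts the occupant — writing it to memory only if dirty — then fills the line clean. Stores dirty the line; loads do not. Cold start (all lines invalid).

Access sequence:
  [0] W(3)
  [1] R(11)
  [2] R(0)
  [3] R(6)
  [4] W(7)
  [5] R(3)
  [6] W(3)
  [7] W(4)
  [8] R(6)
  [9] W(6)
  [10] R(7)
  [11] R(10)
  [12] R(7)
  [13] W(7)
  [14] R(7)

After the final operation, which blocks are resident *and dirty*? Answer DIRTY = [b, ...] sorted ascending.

0: W B3 -> L3 miss  d=D]
1: R B11 -> L3 miss wb->B3  d=-]
2: R B0 -> L0 miss  d=-]
3: R B6 -> L2 miss  d=-]
4: W B7 -> L3 miss  d=D]
5: R B3 -> L3 miss wb->B7  d=-]
6: W B3 -> L3 hit  d=D]
7: W B4 -> L0 miss  d=D]
8: R B6 -> L2 hit  d=-]
9: W B6 -> L2 hit  d=D]
10: R B7 -> L3 miss wb->B3  d=-]
11: R B10 -> L2 miss wb->B6  d=-]
12: R B7 -> L3 hit  d=-]
13: W B7 -> L3 hit  d=D]
14: R B7 -> L3 hit  d=D]

DIRTY = [4, 7]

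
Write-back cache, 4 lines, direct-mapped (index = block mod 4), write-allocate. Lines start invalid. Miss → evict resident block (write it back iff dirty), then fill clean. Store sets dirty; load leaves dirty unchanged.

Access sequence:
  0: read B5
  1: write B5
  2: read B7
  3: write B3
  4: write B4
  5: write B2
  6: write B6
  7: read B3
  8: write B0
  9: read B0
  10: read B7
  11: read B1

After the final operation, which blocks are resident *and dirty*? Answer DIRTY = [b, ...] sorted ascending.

DIRTY = [0, 6]

0: R B5 -> L1 miss  d=-]
1: W B5 -> L1 hit  d=D]
2: R B7 -> L3 miss  d=-]
3: W B3 -> L3 miss  d=D]
4: W B4 -> L0 miss  d=D]
5: W B2 -> L2 miss  d=D]
6: W B6 -> L2 miss wb->B2  d=D]
7: R B3 -> L3 hit  d=D]
8: W B0 -> L0 miss wb->B4  d=D]
9: R B0 -> L0 hit  d=D]
10: R B7 -> L3 miss wb->B3  d=-]
11: R B1 -> L1 miss wb->B5  d=-]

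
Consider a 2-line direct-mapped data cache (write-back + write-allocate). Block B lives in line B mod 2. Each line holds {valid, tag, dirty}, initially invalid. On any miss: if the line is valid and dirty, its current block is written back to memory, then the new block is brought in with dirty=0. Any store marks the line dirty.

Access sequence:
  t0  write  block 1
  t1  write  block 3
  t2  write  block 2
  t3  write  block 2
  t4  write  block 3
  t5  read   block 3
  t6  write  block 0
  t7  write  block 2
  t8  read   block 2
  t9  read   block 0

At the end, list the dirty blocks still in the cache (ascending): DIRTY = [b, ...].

DIRTY = [3]

0: W B1 -> L1 miss  d=D]
1: W B3 -> L1 miss wb->B1  d=D]
2: W B2 -> L0 miss  d=D]
3: W B2 -> L0 hit  d=D]
4: W B3 -> L1 hit  d=D]
5: R B3 -> L1 hit  d=D]
6: W B0 -> L0 miss wb->B2  d=D]
7: W B2 -> L0 miss wb->B0  d=D]
8: R B2 -> L0 hit  d=D]
9: R B0 -> L0 miss wb->B2  d=-]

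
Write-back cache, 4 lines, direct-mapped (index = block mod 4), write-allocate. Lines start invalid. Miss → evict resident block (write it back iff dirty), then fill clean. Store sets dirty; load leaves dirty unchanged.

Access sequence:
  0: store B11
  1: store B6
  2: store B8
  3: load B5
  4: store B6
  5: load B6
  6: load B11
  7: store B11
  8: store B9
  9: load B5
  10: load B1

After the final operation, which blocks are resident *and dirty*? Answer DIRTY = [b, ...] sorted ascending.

DIRTY = [6, 8, 11]

0: W B11 → L3 miss [D]
1: W B6 → L2 miss [D]
2: W B8 → L0 miss [D]
3: R B5 → L1 miss [-]
4: W B6 → L2 hit [D]
5: R B6 → L2 hit [D]
6: R B11 → L3 hit [D]
7: W B11 → L3 hit [D]
8: W B9 → L1 miss [D]
9: R B5 → L1 miss wb→B9 [-]
10: R B1 → L1 miss [-]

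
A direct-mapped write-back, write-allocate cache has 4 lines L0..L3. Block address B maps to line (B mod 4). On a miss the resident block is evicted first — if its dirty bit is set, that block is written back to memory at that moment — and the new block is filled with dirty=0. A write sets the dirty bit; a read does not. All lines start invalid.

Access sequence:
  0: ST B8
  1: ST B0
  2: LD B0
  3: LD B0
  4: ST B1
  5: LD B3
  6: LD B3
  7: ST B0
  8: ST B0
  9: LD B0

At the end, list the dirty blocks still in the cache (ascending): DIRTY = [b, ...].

  0 | W B8 → L0 miss [D]
  1 | W B0 → L0 miss wb→B8 [D]
  2 | R B0 → L0 hit [D]
  3 | R B0 → L0 hit [D]
  4 | W B1 → L1 miss [D]
  5 | R B3 → L3 miss [-]
  6 | R B3 → L3 hit [-]
  7 | W B0 → L0 hit [D]
  8 | W B0 → L0 hit [D]
  9 | R B0 → L0 hit [D]

DIRTY = [0, 1]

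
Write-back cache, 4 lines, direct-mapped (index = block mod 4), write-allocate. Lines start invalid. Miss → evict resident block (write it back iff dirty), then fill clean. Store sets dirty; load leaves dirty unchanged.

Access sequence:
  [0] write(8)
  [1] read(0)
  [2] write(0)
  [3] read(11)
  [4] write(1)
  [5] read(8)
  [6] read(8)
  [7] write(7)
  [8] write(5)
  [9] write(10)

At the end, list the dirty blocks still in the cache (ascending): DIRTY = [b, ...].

0: W B8 -> L0 miss  d=D]
1: R B0 -> L0 miss wb->B8  d=-]
2: W B0 -> L0 hit  d=D]
3: R B11 -> L3 miss  d=-]
4: W B1 -> L1 miss  d=D]
5: R B8 -> L0 miss wb->B0  d=-]
6: R B8 -> L0 hit  d=-]
7: W B7 -> L3 miss  d=D]
8: W B5 -> L1 miss wb->B1  d=D]
9: W B10 -> L2 miss  d=D]

DIRTY = [5, 7, 10]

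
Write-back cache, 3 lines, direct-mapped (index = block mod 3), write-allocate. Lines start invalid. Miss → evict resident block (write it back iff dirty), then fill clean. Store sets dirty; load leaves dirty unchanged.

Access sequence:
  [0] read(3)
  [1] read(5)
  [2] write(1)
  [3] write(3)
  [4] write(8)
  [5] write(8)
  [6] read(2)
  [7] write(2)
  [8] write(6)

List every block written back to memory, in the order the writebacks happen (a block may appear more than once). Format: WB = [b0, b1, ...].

WB = [8, 3]

0: R B3 -> L0 miss  d=-]
1: R B5 -> L2 miss  d=-]
2: W B1 -> L1 miss  d=D]
3: W B3 -> L0 hit  d=D]
4: W B8 -> L2 miss  d=D]
5: W B8 -> L2 hit  d=D]
6: R B2 -> L2 miss wb->B8  d=-]
7: W B2 -> L2 hit  d=D]
8: W B6 -> L0 miss wb->B3  d=D]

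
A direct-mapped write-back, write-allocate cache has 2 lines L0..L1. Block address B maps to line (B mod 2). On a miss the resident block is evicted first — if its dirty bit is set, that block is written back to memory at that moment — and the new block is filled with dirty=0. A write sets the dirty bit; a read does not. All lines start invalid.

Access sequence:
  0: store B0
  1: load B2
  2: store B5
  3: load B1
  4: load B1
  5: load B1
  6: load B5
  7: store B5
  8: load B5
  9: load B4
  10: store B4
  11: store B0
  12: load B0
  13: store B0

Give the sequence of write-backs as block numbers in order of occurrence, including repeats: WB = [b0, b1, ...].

0: W B0 -> L0 miss  d=D]
1: R B2 -> L0 miss wb->B0  d=-]
2: W B5 -> L1 miss  d=D]
3: R B1 -> L1 miss wb->B5  d=-]
4: R B1 -> L1 hit  d=-]
5: R B1 -> L1 hit  d=-]
6: R B5 -> L1 miss  d=-]
7: W B5 -> L1 hit  d=D]
8: R B5 -> L1 hit  d=D]
9: R B4 -> L0 miss  d=-]
10: W B4 -> L0 hit  d=D]
11: W B0 -> L0 miss wb->B4  d=D]
12: R B0 -> L0 hit  d=D]
13: W B0 -> L0 hit  d=D]

WB = [0, 5, 4]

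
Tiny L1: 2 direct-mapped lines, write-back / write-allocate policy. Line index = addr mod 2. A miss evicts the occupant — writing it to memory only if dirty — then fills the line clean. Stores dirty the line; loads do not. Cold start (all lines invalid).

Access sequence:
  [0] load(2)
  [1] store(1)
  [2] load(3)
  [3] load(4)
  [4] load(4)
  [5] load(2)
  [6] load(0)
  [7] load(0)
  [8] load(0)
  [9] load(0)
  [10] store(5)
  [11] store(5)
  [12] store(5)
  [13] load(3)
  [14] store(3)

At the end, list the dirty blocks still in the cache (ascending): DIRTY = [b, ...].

DIRTY = [3]

  0 | R B2 → L0 miss [-]
  1 | W B1 → L1 miss [D]
  2 | R B3 → L1 miss wb→B1 [-]
  3 | R B4 → L0 miss [-]
  4 | R B4 → L0 hit [-]
  5 | R B2 → L0 miss [-]
  6 | R B0 → L0 miss [-]
  7 | R B0 → L0 hit [-]
  8 | R B0 → L0 hit [-]
  9 | R B0 → L0 hit [-]
  10 | W B5 → L1 miss [D]
  11 | W B5 → L1 hit [D]
  12 | W B5 → L1 hit [D]
  13 | R B3 → L1 miss wb→B5 [-]
  14 | W B3 → L1 hit [D]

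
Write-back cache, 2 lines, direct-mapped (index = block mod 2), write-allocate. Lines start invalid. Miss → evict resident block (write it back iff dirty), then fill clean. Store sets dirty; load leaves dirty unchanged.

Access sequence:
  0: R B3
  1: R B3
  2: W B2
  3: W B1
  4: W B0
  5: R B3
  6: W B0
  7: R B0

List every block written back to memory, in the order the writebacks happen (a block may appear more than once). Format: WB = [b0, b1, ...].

WB = [2, 1]

0: R B3 → L1 miss [-]
1: R B3 → L1 hit [-]
2: W B2 → L0 miss [D]
3: W B1 → L1 miss [D]
4: W B0 → L0 miss wb→B2 [D]
5: R B3 → L1 miss wb→B1 [-]
6: W B0 → L0 hit [D]
7: R B0 → L0 hit [D]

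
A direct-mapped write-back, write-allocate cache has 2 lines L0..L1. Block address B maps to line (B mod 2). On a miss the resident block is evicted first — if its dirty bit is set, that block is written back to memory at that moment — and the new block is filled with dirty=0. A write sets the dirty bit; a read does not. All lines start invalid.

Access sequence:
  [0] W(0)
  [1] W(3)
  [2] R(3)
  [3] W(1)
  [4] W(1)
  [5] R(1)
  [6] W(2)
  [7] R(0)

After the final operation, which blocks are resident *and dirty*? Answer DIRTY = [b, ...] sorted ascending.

DIRTY = [1]

0: W B0 → L0 miss [D]
1: W B3 → L1 miss [D]
2: R B3 → L1 hit [D]
3: W B1 → L1 miss wb→B3 [D]
4: W B1 → L1 hit [D]
5: R B1 → L1 hit [D]
6: W B2 → L0 miss wb→B0 [D]
7: R B0 → L0 miss wb→B2 [-]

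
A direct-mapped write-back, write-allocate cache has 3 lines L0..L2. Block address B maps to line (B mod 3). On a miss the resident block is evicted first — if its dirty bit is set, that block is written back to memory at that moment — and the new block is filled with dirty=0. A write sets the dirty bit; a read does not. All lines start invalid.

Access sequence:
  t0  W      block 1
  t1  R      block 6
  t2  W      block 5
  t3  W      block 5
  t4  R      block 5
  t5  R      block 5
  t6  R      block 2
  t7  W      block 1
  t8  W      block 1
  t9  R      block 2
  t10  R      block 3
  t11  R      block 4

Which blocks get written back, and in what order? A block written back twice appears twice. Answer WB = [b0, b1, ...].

  0 | W B1 → L1 miss [D]
  1 | R B6 → L0 miss [-]
  2 | W B5 → L2 miss [D]
  3 | W B5 → L2 hit [D]
  4 | R B5 → L2 hit [D]
  5 | R B5 → L2 hit [D]
  6 | R B2 → L2 miss wb→B5 [-]
  7 | W B1 → L1 hit [D]
  8 | W B1 → L1 hit [D]
  9 | R B2 → L2 hit [-]
  10 | R B3 → L0 miss [-]
  11 | R B4 → L1 miss wb→B1 [-]

WB = [5, 1]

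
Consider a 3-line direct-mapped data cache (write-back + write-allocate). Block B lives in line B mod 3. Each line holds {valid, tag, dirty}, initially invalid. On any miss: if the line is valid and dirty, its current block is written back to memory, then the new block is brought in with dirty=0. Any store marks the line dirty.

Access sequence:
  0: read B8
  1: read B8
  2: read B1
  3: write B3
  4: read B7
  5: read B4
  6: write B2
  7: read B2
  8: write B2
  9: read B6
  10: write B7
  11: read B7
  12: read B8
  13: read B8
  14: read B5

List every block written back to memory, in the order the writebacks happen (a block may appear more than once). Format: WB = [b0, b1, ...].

WB = [3, 2]

0: R B8 -> L2 miss  d=-]
1: R B8 -> L2 hit  d=-]
2: R B1 -> L1 miss  d=-]
3: W B3 -> L0 miss  d=D]
4: R B7 -> L1 miss  d=-]
5: R B4 -> L1 miss  d=-]
6: W B2 -> L2 miss  d=D]
7: R B2 -> L2 hit  d=D]
8: W B2 -> L2 hit  d=D]
9: R B6 -> L0 miss wb->B3  d=-]
10: W B7 -> L1 miss  d=D]
11: R B7 -> L1 hit  d=D]
12: R B8 -> L2 miss wb->B2  d=-]
13: R B8 -> L2 hit  d=-]
14: R B5 -> L2 miss  d=-]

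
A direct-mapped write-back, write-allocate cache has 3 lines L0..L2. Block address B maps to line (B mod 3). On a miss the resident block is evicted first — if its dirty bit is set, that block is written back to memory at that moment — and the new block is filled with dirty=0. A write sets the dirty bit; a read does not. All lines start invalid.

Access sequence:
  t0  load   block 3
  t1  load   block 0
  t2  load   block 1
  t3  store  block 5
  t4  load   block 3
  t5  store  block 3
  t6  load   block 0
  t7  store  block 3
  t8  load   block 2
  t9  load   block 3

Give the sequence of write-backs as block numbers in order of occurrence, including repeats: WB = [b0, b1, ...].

0: R B3 → L0 miss [-]
1: R B0 → L0 miss [-]
2: R B1 → L1 miss [-]
3: W B5 → L2 miss [D]
4: R B3 → L0 miss [-]
5: W B3 → L0 hit [D]
6: R B0 → L0 miss wb→B3 [-]
7: W B3 → L0 miss [D]
8: R B2 → L2 miss wb→B5 [-]
9: R B3 → L0 hit [D]

WB = [3, 5]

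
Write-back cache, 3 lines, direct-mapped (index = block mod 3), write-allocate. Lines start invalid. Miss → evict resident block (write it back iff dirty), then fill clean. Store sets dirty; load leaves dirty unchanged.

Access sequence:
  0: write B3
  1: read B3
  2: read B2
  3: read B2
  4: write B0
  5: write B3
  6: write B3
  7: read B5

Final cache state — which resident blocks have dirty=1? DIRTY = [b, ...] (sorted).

0: W B3 -> L0 miss  d=D]
1: R B3 -> L0 hit  d=D]
2: R B2 -> L2 miss  d=-]
3: R B2 -> L2 hit  d=-]
4: W B0 -> L0 miss wb->B3  d=D]
5: W B3 -> L0 miss wb->B0  d=D]
6: W B3 -> L0 hit  d=D]
7: R B5 -> L2 miss  d=-]

DIRTY = [3]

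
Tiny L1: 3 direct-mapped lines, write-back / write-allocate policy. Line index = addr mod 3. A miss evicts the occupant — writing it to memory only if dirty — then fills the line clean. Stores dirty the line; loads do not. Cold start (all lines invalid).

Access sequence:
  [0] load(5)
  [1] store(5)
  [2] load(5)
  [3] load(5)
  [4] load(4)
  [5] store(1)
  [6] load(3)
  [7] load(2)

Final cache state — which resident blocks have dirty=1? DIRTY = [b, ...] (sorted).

DIRTY = [1]

0: R B5 -> L2 miss  d=-]
1: W B5 -> L2 hit  d=D]
2: R B5 -> L2 hit  d=D]
3: R B5 -> L2 hit  d=D]
4: R B4 -> L1 miss  d=-]
5: W B1 -> L1 miss  d=D]
6: R B3 -> L0 miss  d=-]
7: R B2 -> L2 miss wb->B5  d=-]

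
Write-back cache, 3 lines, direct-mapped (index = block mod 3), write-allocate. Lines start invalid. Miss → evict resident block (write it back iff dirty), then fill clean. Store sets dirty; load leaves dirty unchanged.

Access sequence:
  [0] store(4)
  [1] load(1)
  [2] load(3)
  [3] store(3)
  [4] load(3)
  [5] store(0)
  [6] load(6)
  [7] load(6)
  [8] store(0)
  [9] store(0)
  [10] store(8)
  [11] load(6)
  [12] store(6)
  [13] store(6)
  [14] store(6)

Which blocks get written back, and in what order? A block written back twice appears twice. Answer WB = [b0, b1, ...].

0: W B4 -> L1 miss  d=D]
1: R B1 -> L1 miss wb->B4  d=-]
2: R B3 -> L0 miss  d=-]
3: W B3 -> L0 hit  d=D]
4: R B3 -> L0 hit  d=D]
5: W B0 -> L0 miss wb->B3  d=D]
6: R B6 -> L0 miss wb->B0  d=-]
7: R B6 -> L0 hit  d=-]
8: W B0 -> L0 miss  d=D]
9: W B0 -> L0 hit  d=D]
10: W B8 -> L2 miss  d=D]
11: R B6 -> L0 miss wb->B0  d=-]
12: W B6 -> L0 hit  d=D]
13: W B6 -> L0 hit  d=D]
14: W B6 -> L0 hit  d=D]

WB = [4, 3, 0, 0]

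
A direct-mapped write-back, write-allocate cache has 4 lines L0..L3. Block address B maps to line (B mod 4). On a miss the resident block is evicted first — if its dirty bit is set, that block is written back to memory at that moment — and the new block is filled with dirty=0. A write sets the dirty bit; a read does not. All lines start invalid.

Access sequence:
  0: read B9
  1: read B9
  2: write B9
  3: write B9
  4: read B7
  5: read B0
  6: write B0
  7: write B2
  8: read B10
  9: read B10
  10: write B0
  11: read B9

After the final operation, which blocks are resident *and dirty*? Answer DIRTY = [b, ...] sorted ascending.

0: R B9 -> L1 miss  d=-]
1: R B9 -> L1 hit  d=-]
2: W B9 -> L1 hit  d=D]
3: W B9 -> L1 hit  d=D]
4: R B7 -> L3 miss  d=-]
5: R B0 -> L0 miss  d=-]
6: W B0 -> L0 hit  d=D]
7: W B2 -> L2 miss  d=D]
8: R B10 -> L2 miss wb->B2  d=-]
9: R B10 -> L2 hit  d=-]
10: W B0 -> L0 hit  d=D]
11: R B9 -> L1 hit  d=D]

DIRTY = [0, 9]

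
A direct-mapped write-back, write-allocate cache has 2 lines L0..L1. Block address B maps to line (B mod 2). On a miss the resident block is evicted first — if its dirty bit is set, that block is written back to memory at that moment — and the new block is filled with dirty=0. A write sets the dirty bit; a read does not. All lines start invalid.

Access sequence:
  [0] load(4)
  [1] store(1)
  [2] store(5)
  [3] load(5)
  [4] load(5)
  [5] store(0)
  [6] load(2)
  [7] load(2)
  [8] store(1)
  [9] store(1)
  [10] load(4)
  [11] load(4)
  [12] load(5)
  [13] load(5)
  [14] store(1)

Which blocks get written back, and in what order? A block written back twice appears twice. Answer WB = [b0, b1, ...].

  0 | R B4 → L0 miss [-]
  1 | W B1 → L1 miss [D]
  2 | W B5 → L1 miss wb→B1 [D]
  3 | R B5 → L1 hit [D]
  4 | R B5 → L1 hit [D]
  5 | W B0 → L0 miss [D]
  6 | R B2 → L0 miss wb→B0 [-]
  7 | R B2 → L0 hit [-]
  8 | W B1 → L1 miss wb→B5 [D]
  9 | W B1 → L1 hit [D]
  10 | R B4 → L0 miss [-]
  11 | R B4 → L0 hit [-]
  12 | R B5 → L1 miss wb→B1 [-]
  13 | R B5 → L1 hit [-]
  14 | W B1 → L1 miss [D]

WB = [1, 0, 5, 1]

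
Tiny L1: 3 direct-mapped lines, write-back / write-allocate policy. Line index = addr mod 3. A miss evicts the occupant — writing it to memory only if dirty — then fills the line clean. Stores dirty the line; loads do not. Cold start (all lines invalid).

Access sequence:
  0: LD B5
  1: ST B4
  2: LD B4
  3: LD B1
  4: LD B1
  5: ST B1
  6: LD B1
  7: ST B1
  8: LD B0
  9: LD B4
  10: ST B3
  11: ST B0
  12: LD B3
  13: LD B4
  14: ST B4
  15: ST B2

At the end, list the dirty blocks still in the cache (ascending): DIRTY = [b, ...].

0: R B5 -> L2 miss  d=-]
1: W B4 -> L1 miss  d=D]
2: R B4 -> L1 hit  d=D]
3: R B1 -> L1 miss wb->B4  d=-]
4: R B1 -> L1 hit  d=-]
5: W B1 -> L1 hit  d=D]
6: R B1 -> L1 hit  d=D]
7: W B1 -> L1 hit  d=D]
8: R B0 -> L0 miss  d=-]
9: R B4 -> L1 miss wb->B1  d=-]
10: W B3 -> L0 miss  d=D]
11: W B0 -> L0 miss wb->B3  d=D]
12: R B3 -> L0 miss wb->B0  d=-]
13: R B4 -> L1 hit  d=-]
14: W B4 -> L1 hit  d=D]
15: W B2 -> L2 miss  d=D]

DIRTY = [2, 4]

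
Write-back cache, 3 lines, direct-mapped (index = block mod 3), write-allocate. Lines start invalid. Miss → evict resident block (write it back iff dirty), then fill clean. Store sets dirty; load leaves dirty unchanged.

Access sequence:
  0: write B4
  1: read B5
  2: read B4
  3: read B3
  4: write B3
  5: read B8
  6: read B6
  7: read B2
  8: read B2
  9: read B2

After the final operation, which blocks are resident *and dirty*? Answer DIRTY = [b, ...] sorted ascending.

DIRTY = [4]

0: W B4 → L1 miss [D]
1: R B5 → L2 miss [-]
2: R B4 → L1 hit [D]
3: R B3 → L0 miss [-]
4: W B3 → L0 hit [D]
5: R B8 → L2 miss [-]
6: R B6 → L0 miss wb→B3 [-]
7: R B2 → L2 miss [-]
8: R B2 → L2 hit [-]
9: R B2 → L2 hit [-]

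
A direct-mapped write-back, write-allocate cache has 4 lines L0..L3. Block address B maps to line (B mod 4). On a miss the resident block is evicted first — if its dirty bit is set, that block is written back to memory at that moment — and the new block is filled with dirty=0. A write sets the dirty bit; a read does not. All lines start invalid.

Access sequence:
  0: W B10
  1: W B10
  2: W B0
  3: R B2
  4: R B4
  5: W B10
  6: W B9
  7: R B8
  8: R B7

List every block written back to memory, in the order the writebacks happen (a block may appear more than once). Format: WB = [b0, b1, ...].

WB = [10, 0]

0: W B10 → L2 miss [D]
1: W B10 → L2 hit [D]
2: W B0 → L0 miss [D]
3: R B2 → L2 miss wb→B10 [-]
4: R B4 → L0 miss wb→B0 [-]
5: W B10 → L2 miss [D]
6: W B9 → L1 miss [D]
7: R B8 → L0 miss [-]
8: R B7 → L3 miss [-]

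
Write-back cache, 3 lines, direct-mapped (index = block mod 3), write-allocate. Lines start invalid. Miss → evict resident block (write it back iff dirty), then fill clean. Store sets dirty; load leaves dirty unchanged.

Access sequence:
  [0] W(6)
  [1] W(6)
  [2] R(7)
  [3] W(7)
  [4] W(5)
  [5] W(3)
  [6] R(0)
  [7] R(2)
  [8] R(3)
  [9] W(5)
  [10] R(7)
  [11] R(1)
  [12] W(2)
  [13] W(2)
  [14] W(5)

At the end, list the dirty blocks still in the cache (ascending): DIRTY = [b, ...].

  0 | W B6 → L0 miss [D]
  1 | W B6 → L0 hit [D]
  2 | R B7 → L1 miss [-]
  3 | W B7 → L1 hit [D]
  4 | W B5 → L2 miss [D]
  5 | W B3 → L0 miss wb→B6 [D]
  6 | R B0 → L0 miss wb→B3 [-]
  7 | R B2 → L2 miss wb→B5 [-]
  8 | R B3 → L0 miss [-]
  9 | W B5 → L2 miss [D]
  10 | R B7 → L1 hit [D]
  11 | R B1 → L1 miss wb→B7 [-]
  12 | W B2 → L2 miss wb→B5 [D]
  13 | W B2 → L2 hit [D]
  14 | W B5 → L2 miss wb→B2 [D]

DIRTY = [5]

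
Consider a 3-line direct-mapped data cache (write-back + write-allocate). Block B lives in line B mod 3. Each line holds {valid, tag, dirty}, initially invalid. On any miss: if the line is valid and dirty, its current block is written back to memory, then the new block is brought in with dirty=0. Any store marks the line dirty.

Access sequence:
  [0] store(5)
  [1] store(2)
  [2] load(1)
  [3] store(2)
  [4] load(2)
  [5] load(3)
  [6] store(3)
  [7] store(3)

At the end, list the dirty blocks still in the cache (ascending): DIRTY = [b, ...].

DIRTY = [2, 3]

0: W B5 → L2 miss [D]
1: W B2 → L2 miss wb→B5 [D]
2: R B1 → L1 miss [-]
3: W B2 → L2 hit [D]
4: R B2 → L2 hit [D]
5: R B3 → L0 miss [-]
6: W B3 → L0 hit [D]
7: W B3 → L0 hit [D]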